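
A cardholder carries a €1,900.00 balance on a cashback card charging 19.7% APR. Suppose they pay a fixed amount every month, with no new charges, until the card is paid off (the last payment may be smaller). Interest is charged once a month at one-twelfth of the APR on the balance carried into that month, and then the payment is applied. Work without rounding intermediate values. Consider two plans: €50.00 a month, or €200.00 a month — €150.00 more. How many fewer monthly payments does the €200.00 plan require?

50 fewer payments

Monthly rate r = 19.7%/12 = 1.64167% = 0.0164167.
At €50.00/mo: n = ⌈−ln(1 − rB₀/P)/ln(1+r)⌉ = 61 payments (last €2.23); total interest = total paid − €1,900.00 = €1,102.23.
At €200.00/mo: 11 payments (last €82.93); total interest €182.93.
Payments saved = 61 − 11 = 50.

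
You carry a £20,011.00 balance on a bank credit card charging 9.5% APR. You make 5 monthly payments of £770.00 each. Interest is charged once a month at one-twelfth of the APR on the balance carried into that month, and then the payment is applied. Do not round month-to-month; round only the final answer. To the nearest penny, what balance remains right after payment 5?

£16,904.30

Monthly rate r = 9.5%/12 = 0.791667% = 0.00791667.
Each month: B ← B·(1+r) − £770.00.
Month 1: interest £158.42; balance after payment £19,399.42.
Month 2: interest £153.58; balance after payment £18,783.00.
Month 3: interest £148.70; balance after payment £18,161.70.
Month 4: interest £143.78; balance after payment £17,535.48.
Month 5: interest £138.82; balance after payment £16,904.30.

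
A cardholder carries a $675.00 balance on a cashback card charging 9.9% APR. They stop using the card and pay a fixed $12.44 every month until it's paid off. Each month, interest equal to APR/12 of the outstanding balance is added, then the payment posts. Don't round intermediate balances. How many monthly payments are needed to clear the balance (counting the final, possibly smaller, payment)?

73 months

Monthly rate r = 9.9%/12 = 0.825% = 0.00825.
Recurrence: B ← B·(1+r) − $12.44.
Month 1: interest $5.57; balance after payment $668.13.
Month 2: interest $5.51; balance after payment $661.20.
Closed form: n = −ln(1 − rB₀/P)/ln(1+r) = −ln(0.55235)/ln(1.00825) ≈ 72.244, so the balance reaches zero during payment 73.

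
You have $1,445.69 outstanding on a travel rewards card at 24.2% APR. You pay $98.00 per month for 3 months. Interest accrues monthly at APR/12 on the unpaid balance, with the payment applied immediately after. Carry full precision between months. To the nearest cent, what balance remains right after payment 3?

Monthly rate r = 24.2%/12 = 2.01667% = 0.0201667.
Each month: B ← B·(1+r) − $98.00.
Month 1: interest $29.15; balance after payment $1,376.84.
Month 2: interest $27.77; balance after payment $1,306.61.
Month 3: interest $26.35; balance after payment $1,234.96.

$1,234.96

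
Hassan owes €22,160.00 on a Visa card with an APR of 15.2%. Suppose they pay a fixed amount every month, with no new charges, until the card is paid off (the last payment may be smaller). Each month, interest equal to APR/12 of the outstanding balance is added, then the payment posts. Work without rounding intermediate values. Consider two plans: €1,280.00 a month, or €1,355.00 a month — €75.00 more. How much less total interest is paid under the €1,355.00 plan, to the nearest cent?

€185.43

Monthly rate r = 15.2%/12 = 1.26667% = 0.0126667.
At €1,280.00/mo: n = ⌈−ln(1 − rB₀/P)/ln(1+r)⌉ = 20 payments (last €855.84); total interest = total paid − €22,160.00 = €3,015.84.
At €1,355.00/mo: 19 payments (last €600.41); total interest €2,830.41.
Interest saved = €3,015.84 − €2,830.41 = €185.43.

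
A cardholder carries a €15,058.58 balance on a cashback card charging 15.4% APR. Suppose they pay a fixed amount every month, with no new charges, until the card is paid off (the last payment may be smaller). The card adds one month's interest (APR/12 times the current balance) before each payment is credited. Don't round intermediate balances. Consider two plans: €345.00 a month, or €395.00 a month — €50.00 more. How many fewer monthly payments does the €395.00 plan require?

12 fewer payments

Monthly rate r = 15.4%/12 = 1.28333% = 0.0128333.
At €345.00/mo: n = ⌈−ln(1 − rB₀/P)/ln(1+r)⌉ = 65 payments (last €141.60); total interest = total paid − €15,058.58 = €7,163.02.
At €395.00/mo: 53 payments (last €272.44); total interest €5,753.86.
Payments saved = 65 − 53 = 12.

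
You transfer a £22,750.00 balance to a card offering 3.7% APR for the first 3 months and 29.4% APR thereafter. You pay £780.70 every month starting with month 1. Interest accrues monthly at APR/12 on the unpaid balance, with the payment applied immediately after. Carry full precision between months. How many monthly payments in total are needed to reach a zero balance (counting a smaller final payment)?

Promo months 1–3 at r₀ = 3.7%/12 = 0.00308333; months 4+ at r₁ = 29.4%/12 = 0.0245.
After month 3: iterate B ← B·(1+r₀) − £780.70 for 3 months → £20,611.76.
Then at r₁ with £780.70/mo: n₂ = −ln(1 − r₁·B/P)/ln(1+r₁) ≈ 43.00 → 44 more payments.

47 payments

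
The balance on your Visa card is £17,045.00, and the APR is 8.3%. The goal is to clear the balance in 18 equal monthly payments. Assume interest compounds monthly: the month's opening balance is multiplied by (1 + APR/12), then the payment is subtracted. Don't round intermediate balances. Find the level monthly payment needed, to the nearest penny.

£1,010.38

Monthly rate r = 8.3%/12 = 0.691667% = 0.00691667.
Level-payment amortization: P = B₀·r / (1 − (1+r)^(−n)) = 17045.00·0.00691667 / (1 − 1.00692^(−18)).
Denominator 1 − (1+r)^(−18) = 0.116683241.
P = 117.895 / 0.116683241 ≈ 1010.38.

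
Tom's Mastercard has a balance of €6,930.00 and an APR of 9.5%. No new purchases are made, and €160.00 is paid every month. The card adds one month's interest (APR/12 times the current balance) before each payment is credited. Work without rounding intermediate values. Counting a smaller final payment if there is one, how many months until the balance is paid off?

54 payments

Monthly rate r = 9.5%/12 = 0.791667% = 0.00791667.
Recurrence: B ← B·(1+r) − €160.00.
Month 1: interest €54.86; balance after payment €6,824.86.
Month 2: interest €54.03; balance after payment €6,718.89.
Closed form: n = −ln(1 − rB₀/P)/ln(1+r) = −ln(0.65711)/ln(1.00792) ≈ 53.250, so the balance reaches zero during payment 54.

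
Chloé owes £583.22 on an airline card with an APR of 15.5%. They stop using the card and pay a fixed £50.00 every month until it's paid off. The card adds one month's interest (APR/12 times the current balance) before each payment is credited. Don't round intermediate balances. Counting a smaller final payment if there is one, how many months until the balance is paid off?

Monthly rate r = 15.5%/12 = 1.29167% = 0.0129167.
Recurrence: B ← B·(1+r) − £50.00.
Month 1: interest £7.53; balance after payment £540.75.
Month 2: interest £6.98; balance after payment £497.74.
Closed form: n = −ln(1 − rB₀/P)/ln(1+r) = −ln(0.84933)/ln(1.01292) ≈ 12.724, so the balance reaches zero during payment 13.

13 months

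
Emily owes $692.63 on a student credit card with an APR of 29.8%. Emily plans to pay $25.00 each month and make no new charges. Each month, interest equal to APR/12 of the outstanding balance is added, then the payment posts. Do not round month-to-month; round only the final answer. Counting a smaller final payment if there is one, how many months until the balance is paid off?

48 months

Monthly rate r = 29.8%/12 = 2.48333% = 0.0248333.
Recurrence: B ← B·(1+r) − $25.00.
Month 1: interest $17.20; balance after payment $684.83.
Month 2: interest $17.01; balance after payment $676.84.
Closed form: n = −ln(1 − rB₀/P)/ln(1+r) = −ln(0.31199)/ln(1.02483) ≈ 47.484, so the balance reaches zero during payment 48.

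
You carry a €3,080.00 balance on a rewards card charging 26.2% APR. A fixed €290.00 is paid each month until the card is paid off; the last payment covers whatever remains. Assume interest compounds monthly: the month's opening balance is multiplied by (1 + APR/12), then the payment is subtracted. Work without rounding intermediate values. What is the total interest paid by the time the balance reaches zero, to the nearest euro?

€463

Monthly rate r = 26.2%/12 = 2.18333% = 0.0218333.
Payoff takes n = ⌈−ln(1 − rB₀/P)/ln(1+r)⌉ = ⌈12.215⌉ = 13 payments; the last is €62.76.
Total paid = 12·€290.00 + €62.76 = €3,542.76.
Total interest = total paid − principal = €3,542.76 − €3,080.00 = €462.76.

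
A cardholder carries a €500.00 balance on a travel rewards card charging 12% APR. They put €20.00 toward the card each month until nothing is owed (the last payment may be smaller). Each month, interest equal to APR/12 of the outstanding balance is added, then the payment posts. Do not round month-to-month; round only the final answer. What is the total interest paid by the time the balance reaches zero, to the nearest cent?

€78.24

Monthly rate r = 12%/12 = 1% = 0.01.
Payoff takes n = ⌈−ln(1 − rB₀/P)/ln(1+r)⌉ = ⌈28.912⌉ = 29 payments; the last is €18.24.
Total paid = 28·€20.00 + €18.24 = €578.24.
Total interest = total paid − principal = €578.24 − €500.00 = €78.24.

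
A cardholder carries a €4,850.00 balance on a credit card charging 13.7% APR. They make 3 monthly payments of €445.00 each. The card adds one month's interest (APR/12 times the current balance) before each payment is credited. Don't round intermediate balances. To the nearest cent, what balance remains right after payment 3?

€3,667.72

Monthly rate r = 13.7%/12 = 1.14167% = 0.0114167.
Each month: B ← B·(1+r) − €445.00.
Month 1: interest €55.37; balance after payment €4,460.37.
Month 2: interest €50.92; balance after payment €4,066.29.
Month 3: interest €46.42; balance after payment €3,667.72.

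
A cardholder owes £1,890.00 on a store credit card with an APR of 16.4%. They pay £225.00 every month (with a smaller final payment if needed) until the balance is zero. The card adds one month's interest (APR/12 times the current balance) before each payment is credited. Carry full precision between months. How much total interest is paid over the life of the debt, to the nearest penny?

Monthly rate r = 16.4%/12 = 1.36667% = 0.0136667.
Payoff takes n = ⌈−ln(1 − rB₀/P)/ln(1+r)⌉ = ⌈8.983⌉ = 9 payments; the last is £221.29.
Total paid = 8·£225.00 + £221.29 = £2,021.29.
Total interest = total paid − principal = £2,021.29 − £1,890.00 = £131.29.

£131.29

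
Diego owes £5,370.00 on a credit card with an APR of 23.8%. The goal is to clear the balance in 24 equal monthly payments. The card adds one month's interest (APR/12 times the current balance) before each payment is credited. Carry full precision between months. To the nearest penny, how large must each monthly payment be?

£283.38

Monthly rate r = 23.8%/12 = 1.98333% = 0.0198333.
Level-payment amortization: P = B₀·r / (1 − (1+r)^(−n)) = 5370.00·0.0198333 / (1 − 1.01983^(−24)).
Denominator 1 − (1+r)^(−24) = 0.375835402.
P = 106.505 / 0.375835402 ≈ 283.38.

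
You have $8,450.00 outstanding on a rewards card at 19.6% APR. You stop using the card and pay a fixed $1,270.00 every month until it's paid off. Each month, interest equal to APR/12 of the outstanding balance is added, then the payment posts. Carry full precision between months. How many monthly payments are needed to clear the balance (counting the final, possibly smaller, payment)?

8 payments

Monthly rate r = 19.6%/12 = 1.63333% = 0.0163333.
Recurrence: B ← B·(1+r) − $1,270.00.
Month 1: interest $138.02; balance after payment $7,318.02.
Month 2: interest $119.53; balance after payment $6,167.54.
Closed form: n = −ln(1 − rB₀/P)/ln(1+r) = −ln(0.89133)/ln(1.01633) ≈ 7.101, so the balance reaches zero during payment 8.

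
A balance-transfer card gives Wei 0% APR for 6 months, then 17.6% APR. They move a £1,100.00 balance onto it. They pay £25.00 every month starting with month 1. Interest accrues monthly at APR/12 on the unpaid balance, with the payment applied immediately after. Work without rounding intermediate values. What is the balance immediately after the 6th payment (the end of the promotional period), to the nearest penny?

Promo months 1–6 at r₀ = 0%/12 = 0; months 7+ at r₁ = 17.6%/12 = 0.0146667.
After month 6 (no interest yet): B = £1,100.00 − 6·£25.00 = £950.00.

£950.00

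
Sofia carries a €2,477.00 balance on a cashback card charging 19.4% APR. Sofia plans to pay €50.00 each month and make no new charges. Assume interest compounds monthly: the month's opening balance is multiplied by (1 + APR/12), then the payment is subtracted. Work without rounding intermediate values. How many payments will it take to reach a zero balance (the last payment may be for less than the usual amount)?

Monthly rate r = 19.4%/12 = 1.61667% = 0.0161667.
Recurrence: B ← B·(1+r) − €50.00.
Month 1: interest €40.04; balance after payment €2,467.04.
Month 2: interest €39.88; balance after payment €2,456.93.
Closed form: n = −ln(1 − rB₀/P)/ln(1+r) = −ln(0.1991)/ln(1.01617) ≈ 100.636, so the balance reaches zero during payment 101.

101 payments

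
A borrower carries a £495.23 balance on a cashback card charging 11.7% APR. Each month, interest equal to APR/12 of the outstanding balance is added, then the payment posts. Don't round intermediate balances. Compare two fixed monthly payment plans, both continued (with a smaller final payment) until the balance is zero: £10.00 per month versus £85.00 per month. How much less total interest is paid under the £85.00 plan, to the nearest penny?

Monthly rate r = 11.7%/12 = 0.975% = 0.00975.
At £10.00/mo: n = ⌈−ln(1 − rB₀/P)/ln(1+r)⌉ = 68 payments (last £9.62); total interest = total paid − £495.23 = £184.39.
At £85.00/mo: 7 payments (last £2.34); total interest £17.11.
Interest saved = £184.39 − £17.11 = £167.28.

£167.28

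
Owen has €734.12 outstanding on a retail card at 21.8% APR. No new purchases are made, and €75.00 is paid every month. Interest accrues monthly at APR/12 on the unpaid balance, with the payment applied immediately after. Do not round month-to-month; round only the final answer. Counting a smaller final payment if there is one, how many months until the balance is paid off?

Monthly rate r = 21.8%/12 = 1.81667% = 0.0181667.
Recurrence: B ← B·(1+r) − €75.00.
Month 1: interest €13.34; balance after payment €672.46.
Month 2: interest €12.22; balance after payment €609.67.
Closed form: n = −ln(1 − rB₀/P)/ln(1+r) = −ln(0.82218)/ln(1.01817) ≈ 10.875, so the balance reaches zero during payment 11.

11 payments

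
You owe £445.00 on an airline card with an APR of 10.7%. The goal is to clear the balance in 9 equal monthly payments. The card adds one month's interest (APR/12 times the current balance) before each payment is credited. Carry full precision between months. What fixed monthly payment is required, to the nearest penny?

Monthly rate r = 10.7%/12 = 0.891667% = 0.00891667.
Level-payment amortization: P = B₀·r / (1 − (1+r)^(−n)) = 445.00·0.00891667 / (1 − 1.00892^(−9)).
Denominator 1 − (1+r)^(−9) = 0.0767861041.
P = 3.96792 / 0.0767861041 ≈ 51.67.

£51.67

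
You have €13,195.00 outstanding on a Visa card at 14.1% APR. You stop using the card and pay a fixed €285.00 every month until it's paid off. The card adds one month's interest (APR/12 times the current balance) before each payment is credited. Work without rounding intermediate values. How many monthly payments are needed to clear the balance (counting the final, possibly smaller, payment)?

Monthly rate r = 14.1%/12 = 1.175% = 0.01175.
Recurrence: B ← B·(1+r) − €285.00.
Month 1: interest €155.04; balance after payment €13,065.04.
Month 2: interest €153.51; balance after payment €12,933.56.
Closed form: n = −ln(1 − rB₀/P)/ln(1+r) = −ln(0.456)/ln(1.01175) ≈ 67.224, so the balance reaches zero during payment 68.

68 payments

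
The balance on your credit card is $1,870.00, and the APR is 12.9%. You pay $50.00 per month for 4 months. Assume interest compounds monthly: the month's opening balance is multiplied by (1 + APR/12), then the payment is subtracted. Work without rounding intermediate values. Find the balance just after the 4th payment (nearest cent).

Monthly rate r = 12.9%/12 = 1.075% = 0.01075.
Each month: B ← B·(1+r) − $50.00.
Month 1: interest $20.10; balance after payment $1,840.10.
Month 2: interest $19.78; balance after payment $1,809.88.
Month 3: interest $19.46; balance after payment $1,779.34.
Month 4: interest $19.13; balance after payment $1,748.47.

$1,748.47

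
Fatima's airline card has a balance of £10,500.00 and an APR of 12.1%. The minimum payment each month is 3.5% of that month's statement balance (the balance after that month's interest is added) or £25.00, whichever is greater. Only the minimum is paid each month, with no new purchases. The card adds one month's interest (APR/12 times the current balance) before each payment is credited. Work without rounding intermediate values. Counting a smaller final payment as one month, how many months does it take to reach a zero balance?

Monthly rate r = 12.1%/12 = 1.00833% = 0.0100833.
While 3.5% of the post-interest balance exceeds £25.00, each month B ← (B·(1+r))·(1 − 0.035), i.e. B shrinks by the factor (1+r)·0.965 = 0.97473.
This holds for months 1–106. Entering month 107 the balance is £696.54; 3.5% of the post-interest balance is now below £25.00, so the flat £25.00 minimum applies from here.
From month 107 a fixed £25.00 at rate r clears £696.54 in 33 more payments. Total: 106 + 33 = 139 months.

139 months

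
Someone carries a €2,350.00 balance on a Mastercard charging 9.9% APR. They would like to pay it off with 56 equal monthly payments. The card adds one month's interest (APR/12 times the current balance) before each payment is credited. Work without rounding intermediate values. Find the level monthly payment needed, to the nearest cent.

€52.57

Monthly rate r = 9.9%/12 = 0.825% = 0.00825.
Level-payment amortization: P = B₀·r / (1 − (1+r)^(−n)) = 2350.00·0.00825 / (1 − 1.00825^(−56)).
Denominator 1 − (1+r)^(−56) = 0.368782426.
P = 19.3875 / 0.368782426 ≈ 52.57.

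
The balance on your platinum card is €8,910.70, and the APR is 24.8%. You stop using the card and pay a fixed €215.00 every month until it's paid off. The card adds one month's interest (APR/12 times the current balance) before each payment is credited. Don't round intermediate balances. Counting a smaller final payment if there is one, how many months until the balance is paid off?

95 payments

Monthly rate r = 24.8%/12 = 2.06667% = 0.0206667.
Recurrence: B ← B·(1+r) − €215.00.
Month 1: interest €184.15; balance after payment €8,879.85.
Month 2: interest €183.52; balance after payment €8,848.37.
Closed form: n = −ln(1 − rB₀/P)/ln(1+r) = −ln(0.14347)/ln(1.02067) ≈ 94.918, so the balance reaches zero during payment 95.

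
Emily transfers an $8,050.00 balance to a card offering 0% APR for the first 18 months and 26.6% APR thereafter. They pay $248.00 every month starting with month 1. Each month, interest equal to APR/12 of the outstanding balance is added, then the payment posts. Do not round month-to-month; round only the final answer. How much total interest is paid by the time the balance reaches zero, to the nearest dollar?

Promo months 1–18 at r₀ = 0%/12 = 0; months 19+ at r₁ = 26.6%/12 = 0.0221667.
After month 18 (no interest yet): B = $8,050.00 − 18·$248.00 = $3,586.00.
Then at r₁ with $248.00/mo: n₂ = −ln(1 − r₁·B/P)/ln(1+r₁) ≈ 17.63 → 18 more payments.
Total paid = 35·$248.00 + $155.76 = $8,835.76; interest = $8,835.76 − $8,050.00 = $785.76.

$786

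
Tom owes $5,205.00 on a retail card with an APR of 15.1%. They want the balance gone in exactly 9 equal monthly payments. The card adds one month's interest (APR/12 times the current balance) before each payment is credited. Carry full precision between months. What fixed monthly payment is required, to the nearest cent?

Monthly rate r = 15.1%/12 = 1.25833% = 0.0125833.
Level-payment amortization: P = B₀·r / (1 − (1+r)^(−n)) = 5205.00·0.0125833 / (1 − 1.01258^(−9)).
Denominator 1 − (1+r)^(−9) = 0.106441425.
P = 65.4963 / 0.106441425 ≈ 615.33.

$615.33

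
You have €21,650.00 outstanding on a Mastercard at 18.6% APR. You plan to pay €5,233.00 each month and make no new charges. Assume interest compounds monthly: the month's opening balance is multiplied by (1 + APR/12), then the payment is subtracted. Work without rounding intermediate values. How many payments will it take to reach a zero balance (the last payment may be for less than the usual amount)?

5 months

Monthly rate r = 18.6%/12 = 1.55% = 0.0155.
Recurrence: B ← B·(1+r) − €5,233.00.
Month 1: interest €335.58; balance after payment €16,752.58.
Month 2: interest €259.66; balance after payment €11,779.24.
Month 3: interest €182.58; balance after payment €6,728.82.
Month 4: interest €104.30; balance after payment €1,600.11.
Month 5: interest €24.80; balance after payment €0.00.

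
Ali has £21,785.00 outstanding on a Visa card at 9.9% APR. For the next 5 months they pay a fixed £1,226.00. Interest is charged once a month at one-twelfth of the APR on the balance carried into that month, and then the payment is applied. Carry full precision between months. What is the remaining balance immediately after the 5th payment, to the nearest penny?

£16,466.60

Monthly rate r = 9.9%/12 = 0.825% = 0.00825.
Each month: B ← B·(1+r) − £1,226.00.
Month 1: interest £179.73; balance after payment £20,738.73.
Month 2: interest £171.09; balance after payment £19,683.82.
Month 3: interest £162.39; balance after payment £18,620.21.
Month 4: interest £153.62; balance after payment £17,547.83.
Month 5: interest £144.77; balance after payment £16,466.60.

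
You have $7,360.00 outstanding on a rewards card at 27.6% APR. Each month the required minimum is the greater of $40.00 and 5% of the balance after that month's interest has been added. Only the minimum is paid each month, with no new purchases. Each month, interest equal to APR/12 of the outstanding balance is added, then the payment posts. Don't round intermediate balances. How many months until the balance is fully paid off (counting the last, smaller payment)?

Monthly rate r = 27.6%/12 = 2.3% = 0.023.
While 5% of the post-interest balance exceeds $40.00, each month B ← (B·(1+r))·(1 − 0.05), i.e. B shrinks by the factor (1+r)·0.95 = 0.97185.
This holds for months 1–79. Entering month 80 the balance is $771.29; 5% of the post-interest balance is now below $40.00, so the flat $40.00 minimum applies from here.
From month 80 a fixed $40.00 at rate r clears $771.29 in 26 more payments. Total: 79 + 26 = 105 months.

105 months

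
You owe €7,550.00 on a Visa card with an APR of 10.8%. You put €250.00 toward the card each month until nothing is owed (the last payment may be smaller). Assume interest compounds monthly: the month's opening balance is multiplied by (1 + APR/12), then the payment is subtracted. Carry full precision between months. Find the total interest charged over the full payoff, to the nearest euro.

Monthly rate r = 10.8%/12 = 0.9% = 0.009.
Payoff takes n = ⌈−ln(1 − rB₀/P)/ln(1+r)⌉ = ⌈35.401⌉ = 36 payments; the last is €100.40.
Total paid = 35·€250.00 + €100.40 = €8,850.40.
Total interest = total paid − principal = €8,850.40 − €7,550.00 = €1,300.40.

€1,300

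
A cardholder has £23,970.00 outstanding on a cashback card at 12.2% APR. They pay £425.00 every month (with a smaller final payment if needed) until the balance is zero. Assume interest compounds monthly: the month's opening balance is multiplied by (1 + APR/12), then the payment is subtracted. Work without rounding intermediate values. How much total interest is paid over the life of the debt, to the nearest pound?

Monthly rate r = 12.2%/12 = 1.01667% = 0.0101667.
Payoff takes n = ⌈−ln(1 − rB₀/P)/ln(1+r)⌉ = ⌈84.220⌉ = 85 payments; the last is £93.66.
Total paid = 84·£425.00 + £93.66 = £35,793.66.
Total interest = total paid − principal = £35,793.66 − £23,970.00 = £11,823.66.

£11,824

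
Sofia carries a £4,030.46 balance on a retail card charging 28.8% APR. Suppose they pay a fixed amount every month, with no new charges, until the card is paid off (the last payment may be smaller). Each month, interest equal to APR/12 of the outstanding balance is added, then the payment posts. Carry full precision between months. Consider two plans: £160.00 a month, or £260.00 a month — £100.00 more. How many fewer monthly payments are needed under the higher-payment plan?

Monthly rate r = 28.8%/12 = 2.4% = 0.024.
At £160.00/mo: n = ⌈−ln(1 − rB₀/P)/ln(1+r)⌉ = 40 payments (last £19.32); total interest = total paid − £4,030.46 = £2,228.86.
At £260.00/mo: 20 payments (last £161.54); total interest £1,071.08.
Payments saved = 40 − 20 = 20.

20 fewer payments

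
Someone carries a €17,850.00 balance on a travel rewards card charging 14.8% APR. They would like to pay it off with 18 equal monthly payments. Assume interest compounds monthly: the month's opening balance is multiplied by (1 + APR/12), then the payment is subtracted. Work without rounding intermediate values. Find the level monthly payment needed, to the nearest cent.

€1,111.89

Monthly rate r = 14.8%/12 = 1.23333% = 0.0123333.
Level-payment amortization: P = B₀·r / (1 − (1+r)^(−n)) = 17850.00·0.0123333 / (1 − 1.01233^(−18)).
Denominator 1 − (1+r)^(−18) = 0.197996377.
P = 220.15 / 0.197996377 ≈ 1111.89.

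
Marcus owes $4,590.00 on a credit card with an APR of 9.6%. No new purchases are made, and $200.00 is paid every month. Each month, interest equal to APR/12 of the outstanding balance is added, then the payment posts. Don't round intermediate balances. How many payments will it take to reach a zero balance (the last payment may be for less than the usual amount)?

Monthly rate r = 9.6%/12 = 0.8% = 0.008.
Recurrence: B ← B·(1+r) − $200.00.
Month 1: interest $36.72; balance after payment $4,426.72.
Month 2: interest $35.41; balance after payment $4,262.13.
Closed form: n = −ln(1 − rB₀/P)/ln(1+r) = −ln(0.8164)/ln(1.008) ≈ 25.458, so the balance reaches zero during payment 26.

26 payments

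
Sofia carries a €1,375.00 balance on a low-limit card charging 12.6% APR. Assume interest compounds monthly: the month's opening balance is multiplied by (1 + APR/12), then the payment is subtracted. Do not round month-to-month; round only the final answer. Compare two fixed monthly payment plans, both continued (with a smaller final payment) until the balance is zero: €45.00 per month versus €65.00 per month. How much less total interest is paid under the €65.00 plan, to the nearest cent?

Monthly rate r = 12.6%/12 = 1.05% = 0.0105.
At €45.00/mo: n = ⌈−ln(1 − rB₀/P)/ln(1+r)⌉ = 38 payments (last €1.79); total interest = total paid − €1,375.00 = €291.79.
At €65.00/mo: 25 payments (last €3.07); total interest €188.07.
Interest saved = €291.79 − €188.07 = €103.72.

€103.72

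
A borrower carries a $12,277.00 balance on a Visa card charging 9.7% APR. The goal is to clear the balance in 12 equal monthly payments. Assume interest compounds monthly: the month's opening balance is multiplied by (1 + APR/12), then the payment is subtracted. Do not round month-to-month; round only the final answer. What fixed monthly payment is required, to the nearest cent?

Monthly rate r = 9.7%/12 = 0.808333% = 0.00808333.
Level-payment amortization: P = B₀·r / (1 − (1+r)^(−n)) = 12277.00·0.00808333 / (1 − 1.00808^(−12)).
Denominator 1 − (1+r)^(−12) = 0.0920900309.
P = 99.2391 / 0.0920900309 ≈ 1077.63.

$1,077.63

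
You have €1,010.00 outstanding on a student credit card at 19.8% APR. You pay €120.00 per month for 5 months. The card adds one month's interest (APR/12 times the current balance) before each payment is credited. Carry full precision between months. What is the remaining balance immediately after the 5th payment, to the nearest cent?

€475.99

Monthly rate r = 19.8%/12 = 1.65% = 0.0165.
Each month: B ← B·(1+r) − €120.00.
Month 1: interest €16.66; balance after payment €906.66.
Month 2: interest €14.96; balance after payment €801.62.
Month 3: interest €13.23; balance after payment €694.85.
Month 4: interest €11.47; balance after payment €586.32.
Month 5: interest €9.67; balance after payment €475.99.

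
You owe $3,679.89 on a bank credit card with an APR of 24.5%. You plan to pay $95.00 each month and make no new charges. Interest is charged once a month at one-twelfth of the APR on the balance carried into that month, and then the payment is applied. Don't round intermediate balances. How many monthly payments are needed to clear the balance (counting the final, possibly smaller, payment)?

78 months

Monthly rate r = 24.5%/12 = 2.04167% = 0.0204167.
Recurrence: B ← B·(1+r) − $95.00.
Month 1: interest $75.13; balance after payment $3,660.02.
Month 2: interest $74.73; balance after payment $3,639.75.
Closed form: n = −ln(1 − rB₀/P)/ln(1+r) = −ln(0.20915)/ln(1.02042) ≈ 77.419, so the balance reaches zero during payment 78.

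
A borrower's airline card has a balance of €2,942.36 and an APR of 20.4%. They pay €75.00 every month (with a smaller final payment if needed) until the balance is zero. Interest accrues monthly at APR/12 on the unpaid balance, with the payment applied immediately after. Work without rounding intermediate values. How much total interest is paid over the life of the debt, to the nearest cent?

Monthly rate r = 20.4%/12 = 1.7% = 0.017.
Payoff takes n = ⌈−ln(1 − rB₀/P)/ln(1+r)⌉ = ⌈65.220⌉ = 66 payments; the last is €16.59.
Total paid = 65·€75.00 + €16.59 = €4,891.59.
Total interest = total paid − principal = €4,891.59 − €2,942.36 = €1,949.23.

€1,949.23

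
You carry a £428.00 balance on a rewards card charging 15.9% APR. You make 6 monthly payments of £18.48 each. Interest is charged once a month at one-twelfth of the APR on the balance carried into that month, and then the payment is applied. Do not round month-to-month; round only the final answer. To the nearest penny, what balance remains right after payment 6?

£348.55

Monthly rate r = 15.9%/12 = 1.325% = 0.01325.
Each month: B ← B·(1+r) − £18.48.
Month 1: interest £5.67; balance after payment £415.19.
Month 2: interest £5.50; balance after payment £402.21.
Month 3: interest £5.33; balance after payment £389.06.
Month 4: interest £5.16; balance after payment £375.74.
Month 5: interest £4.98; balance after payment £362.24.
Month 6: interest £4.80; balance after payment £348.55.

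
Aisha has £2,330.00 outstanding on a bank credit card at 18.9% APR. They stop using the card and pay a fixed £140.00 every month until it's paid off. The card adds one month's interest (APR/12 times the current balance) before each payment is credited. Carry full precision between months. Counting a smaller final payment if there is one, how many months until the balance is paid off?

Monthly rate r = 18.9%/12 = 1.575% = 0.01575.
Recurrence: B ← B·(1+r) − £140.00.
Month 1: interest £36.70; balance after payment £2,226.70.
Month 2: interest £35.07; balance after payment £2,121.77.
Closed form: n = −ln(1 − rB₀/P)/ln(1+r) = −ln(0.73788)/ln(1.01575) ≈ 19.452, so the balance reaches zero during payment 20.

20 months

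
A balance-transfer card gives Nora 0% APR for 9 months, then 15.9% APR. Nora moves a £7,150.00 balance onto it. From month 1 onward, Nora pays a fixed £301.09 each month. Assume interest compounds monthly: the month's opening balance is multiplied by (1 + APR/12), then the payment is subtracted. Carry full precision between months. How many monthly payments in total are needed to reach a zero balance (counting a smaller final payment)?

Promo months 1–9 at r₀ = 0%/12 = 0; months 10+ at r₁ = 15.9%/12 = 0.01325.
After month 9 (no interest yet): B = £7,150.00 − 9·£301.09 = £4,440.19.
Then at r₁ with £301.09/mo: n₂ = −ln(1 − r₁·B/P)/ln(1+r₁) ≈ 16.52 → 17 more payments.

26 months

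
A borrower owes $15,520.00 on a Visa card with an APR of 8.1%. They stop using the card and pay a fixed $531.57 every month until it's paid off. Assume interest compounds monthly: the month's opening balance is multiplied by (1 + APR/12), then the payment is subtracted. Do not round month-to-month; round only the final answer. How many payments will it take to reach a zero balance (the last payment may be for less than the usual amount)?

Monthly rate r = 8.1%/12 = 0.675% = 0.00675.
Recurrence: B ← B·(1+r) − $531.57.
Month 1: interest $104.76; balance after payment $15,093.19.
Month 2: interest $101.88; balance after payment $14,663.50.
Closed form: n = −ln(1 − rB₀/P)/ln(1+r) = −ln(0.80292)/ln(1.00675) ≈ 32.628, so the balance reaches zero during payment 33.

33 months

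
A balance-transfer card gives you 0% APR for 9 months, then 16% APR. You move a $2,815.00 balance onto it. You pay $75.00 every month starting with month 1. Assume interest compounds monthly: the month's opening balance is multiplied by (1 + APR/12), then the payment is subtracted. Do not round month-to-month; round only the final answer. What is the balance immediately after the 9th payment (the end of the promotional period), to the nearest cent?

Promo months 1–9 at r₀ = 0%/12 = 0; months 10+ at r₁ = 16%/12 = 0.0133333.
After month 9 (no interest yet): B = $2,815.00 − 9·$75.00 = $2,140.00.

$2,140.00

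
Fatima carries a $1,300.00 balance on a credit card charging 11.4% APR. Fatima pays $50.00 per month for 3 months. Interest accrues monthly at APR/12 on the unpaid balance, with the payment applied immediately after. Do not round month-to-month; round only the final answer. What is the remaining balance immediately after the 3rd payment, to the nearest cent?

Monthly rate r = 11.4%/12 = 0.95% = 0.0095.
Each month: B ← B·(1+r) − $50.00.
Month 1: interest $12.35; balance after payment $1,262.35.
Month 2: interest $11.99; balance after payment $1,224.34.
Month 3: interest $11.63; balance after payment $1,185.97.

$1,185.97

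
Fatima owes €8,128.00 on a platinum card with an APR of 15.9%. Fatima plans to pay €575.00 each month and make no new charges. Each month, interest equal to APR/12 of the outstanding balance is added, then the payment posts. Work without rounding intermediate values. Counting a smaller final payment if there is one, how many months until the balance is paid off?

Monthly rate r = 15.9%/12 = 1.325% = 0.01325.
Recurrence: B ← B·(1+r) − €575.00.
Month 1: interest €107.70; balance after payment €7,660.70.
Month 2: interest €101.50; balance after payment €7,187.20.
Closed form: n = −ln(1 − rB₀/P)/ln(1+r) = −ln(0.8127)/ln(1.01325) ≈ 15.756, so the balance reaches zero during payment 16.

16 payments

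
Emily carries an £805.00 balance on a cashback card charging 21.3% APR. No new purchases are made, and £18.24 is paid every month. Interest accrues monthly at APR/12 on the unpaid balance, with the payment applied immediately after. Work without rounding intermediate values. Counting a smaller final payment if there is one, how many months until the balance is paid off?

Monthly rate r = 21.3%/12 = 1.775% = 0.01775.
Recurrence: B ← B·(1+r) − £18.24.
Month 1: interest £14.29; balance after payment £801.05.
Month 2: interest £14.22; balance after payment £797.03.
Closed form: n = −ln(1 − rB₀/P)/ln(1+r) = −ln(0.21663)/ln(1.01775) ≈ 86.936, so the balance reaches zero during payment 87.

87 payments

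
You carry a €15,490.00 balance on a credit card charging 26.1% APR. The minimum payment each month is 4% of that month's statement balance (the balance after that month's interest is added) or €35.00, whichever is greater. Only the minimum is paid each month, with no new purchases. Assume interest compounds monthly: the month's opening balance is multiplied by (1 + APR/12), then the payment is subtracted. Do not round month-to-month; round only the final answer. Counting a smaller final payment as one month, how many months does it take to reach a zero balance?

Monthly rate r = 26.1%/12 = 2.175% = 0.02175.
While 4% of the post-interest balance exceeds €35.00, each month B ← (B·(1+r))·(1 − 0.04), i.e. B shrinks by the factor (1+r)·0.96 = 0.98088.
This holds for months 1–150. Entering month 151 the balance is €855.92; 4% of the post-interest balance is now below €35.00, so the flat €35.00 minimum applies from here.
From month 151 a fixed €35.00 at rate r clears €855.92 in 36 more payments. Total: 150 + 36 = 186 months.

186 months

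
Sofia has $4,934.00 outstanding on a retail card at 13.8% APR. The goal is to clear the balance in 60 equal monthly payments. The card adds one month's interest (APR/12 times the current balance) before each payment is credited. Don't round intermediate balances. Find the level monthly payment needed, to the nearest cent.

Monthly rate r = 13.8%/12 = 1.15% = 0.0115.
Level-payment amortization: P = B₀·r / (1 − (1+r)^(−n)) = 4934.00·0.0115 / (1 − 1.0115^(−60)).
Denominator 1 − (1+r)^(−60) = 0.496445161.
P = 56.741 / 0.496445161 ≈ 114.29.

$114.29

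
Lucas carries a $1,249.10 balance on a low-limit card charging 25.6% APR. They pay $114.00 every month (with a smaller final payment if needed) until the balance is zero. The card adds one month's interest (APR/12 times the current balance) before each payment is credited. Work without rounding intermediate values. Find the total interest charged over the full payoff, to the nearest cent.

$189.06

Monthly rate r = 25.6%/12 = 2.13333% = 0.0213333.
Payoff takes n = ⌈−ln(1 − rB₀/P)/ln(1+r)⌉ = ⌈12.613⌉ = 13 payments; the last is $70.16.
Total paid = 12·$114.00 + $70.16 = $1,438.16.
Total interest = total paid − principal = $1,438.16 − $1,249.10 = $189.06.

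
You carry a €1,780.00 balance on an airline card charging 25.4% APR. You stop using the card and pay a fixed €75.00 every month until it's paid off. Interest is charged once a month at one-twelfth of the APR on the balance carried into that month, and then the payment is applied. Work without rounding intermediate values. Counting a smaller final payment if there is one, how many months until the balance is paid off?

Monthly rate r = 25.4%/12 = 2.11667% = 0.0211667.
Recurrence: B ← B·(1+r) − €75.00.
Month 1: interest €37.68; balance after payment €1,742.68.
Month 2: interest €36.89; balance after payment €1,704.56.
Closed form: n = −ln(1 − rB₀/P)/ln(1+r) = −ln(0.49764)/ln(1.02117) ≈ 33.318, so the balance reaches zero during payment 34.

34 payments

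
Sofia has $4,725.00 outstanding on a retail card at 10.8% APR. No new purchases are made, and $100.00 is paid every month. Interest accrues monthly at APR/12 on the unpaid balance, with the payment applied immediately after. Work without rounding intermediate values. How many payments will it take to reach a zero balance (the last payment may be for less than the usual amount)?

62 payments

Monthly rate r = 10.8%/12 = 0.9% = 0.009.
Recurrence: B ← B·(1+r) − $100.00.
Month 1: interest $42.53; balance after payment $4,667.52.
Month 2: interest $42.01; balance after payment $4,609.53.
Closed form: n = −ln(1 − rB₀/P)/ln(1+r) = −ln(0.57475)/ln(1.009) ≈ 61.812, so the balance reaches zero during payment 62.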